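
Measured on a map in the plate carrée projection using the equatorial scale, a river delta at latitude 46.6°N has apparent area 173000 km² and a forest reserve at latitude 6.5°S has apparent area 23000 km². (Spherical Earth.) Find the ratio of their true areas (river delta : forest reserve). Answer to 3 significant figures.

On the plate carrée, areal scale = h·k = 1 × sec φ, so true area = apparent × cos φ.
True area of river delta: 173000 × cos(46.6°) = 173000 × 0.6871 = 118900 km².
True area of forest reserve: 23000 × cos(6.5°) = 23000 × 0.9936 = 22850 km².
Ratio = 118900 / 22850 ≈ 5.20.

5.20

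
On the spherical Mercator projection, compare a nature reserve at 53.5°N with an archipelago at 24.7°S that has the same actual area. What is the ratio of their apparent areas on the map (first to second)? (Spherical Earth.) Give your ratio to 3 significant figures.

On Mercator, area is exaggerated by sec²φ = 1/cos²φ.
At 53.5°: sec²(53.5°) = 1/0.5948² = 2.826.
At 24.7°: sec²(24.7°) = 1/0.9085² = 1.212.
Ratio = 2.826/1.212 = cos²(24.7°)/cos²(53.5°) ≈ 2.33.

2.33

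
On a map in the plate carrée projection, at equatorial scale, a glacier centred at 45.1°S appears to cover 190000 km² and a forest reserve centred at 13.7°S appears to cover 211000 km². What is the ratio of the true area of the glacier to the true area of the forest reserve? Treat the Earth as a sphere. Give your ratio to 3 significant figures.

0.654

Plate carrée has h = 1 and k = sec φ, giving areal scale sec φ; true area = (apparent area) · cos φ.
True area of glacier: 190000 × cos(45.1°) = 190000 × 0.7059 = 134100 km².
True area of forest reserve: 211000 × cos(13.7°) = 211000 × 0.9715 = 205000 km².
Ratio = 134100 / 205000 ≈ 0.654.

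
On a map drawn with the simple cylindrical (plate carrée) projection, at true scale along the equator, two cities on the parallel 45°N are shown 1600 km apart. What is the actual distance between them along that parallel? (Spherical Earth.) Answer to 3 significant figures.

1130 km

Plate carrée maps x = Rλ, y = Rφ. The meridian scale is h = 1 and the parallel scale is k = 1/cos φ = sec φ.
Along the parallel at 45°, map distances are exaggerated by k = sec 45° = 1.414.
True distance = 1600 / 1.414 = 1600 × cos 45° ≈ 1130 km.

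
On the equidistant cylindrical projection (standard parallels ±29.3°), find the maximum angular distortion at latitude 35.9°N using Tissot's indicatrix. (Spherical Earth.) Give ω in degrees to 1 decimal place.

The equidistant cylindrical projection with φ₀ = 29.3° has h = 1 (meridians true) and k = cos φ₀ / cos φ along parallels.
At 35.9°: h = 1.000, k = 1.077; principal scales a = 1.077, b = 1.000.
sin(ω/2) = (a − b)/(a + b) = 0.07657/2.077 = 0.03687, so ω = 2 arcsin(0.03687) ≈ 4.2°.

4.2°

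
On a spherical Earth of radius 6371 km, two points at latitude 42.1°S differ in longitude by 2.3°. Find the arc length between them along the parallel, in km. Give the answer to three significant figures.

Arc length along a parallel = R cos φ · Δλ (with Δλ in radians).
= 6371 × cos 42.1° × (2.3° × π/180) = 6371 × 0.7420 × 0.04014 ≈ 190 km.

190 km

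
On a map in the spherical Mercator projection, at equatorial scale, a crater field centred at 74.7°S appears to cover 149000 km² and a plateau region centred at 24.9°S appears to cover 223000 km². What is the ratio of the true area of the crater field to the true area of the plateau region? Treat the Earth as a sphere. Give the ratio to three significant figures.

0.0565

Mercator's areal exaggeration is sec²φ; hence true area = (apparent area) · cos²φ.
True area of crater field: 149000 × cos²(74.7°) = 149000 × 0.06963 = 10370 km².
True area of plateau region: 223000 × cos²(24.9°) = 223000 × 0.8227 = 183500 km².
Ratio = 10370 / 183500 ≈ 0.0565.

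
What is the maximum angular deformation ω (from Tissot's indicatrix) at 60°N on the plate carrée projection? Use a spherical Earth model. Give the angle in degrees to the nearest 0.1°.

38.9°

For the equirectangular projection with φ₀ = 0 (plate carrée), h = 1 along meridians and k = sec φ along parallels.
At 60°: h = 1.000, k = 2.000; principal scales a = 2.000, b = 1.000.
sin(ω/2) = (a − b)/(a + b) = 1.0000/3.000 = 0.3333, so ω = 2 arcsin(0.3333) ≈ 38.9°.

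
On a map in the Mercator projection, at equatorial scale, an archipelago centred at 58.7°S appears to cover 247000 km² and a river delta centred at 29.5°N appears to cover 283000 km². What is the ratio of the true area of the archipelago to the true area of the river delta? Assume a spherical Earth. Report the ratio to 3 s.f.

0.311

Since Mercator area scale is 1/cos²φ, the true area equals the apparent area multiplied by cos²φ.
True area of archipelago: 247000 × cos²(58.7°) = 247000 × 0.2699 = 66670 km².
True area of river delta: 283000 × cos²(29.5°) = 283000 × 0.7575 = 214400 km².
Ratio = 66670 / 214400 ≈ 0.311.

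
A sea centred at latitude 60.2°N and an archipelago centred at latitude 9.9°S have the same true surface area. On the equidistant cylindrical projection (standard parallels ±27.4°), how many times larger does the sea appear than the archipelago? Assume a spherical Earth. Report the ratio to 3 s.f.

1.98

In the equirectangular projection with standard parallel φ₀ = 27.4° (x = Rλ cos φ₀, y = Rφ), meridians are true-scale (h = 1) and the parallel scale is k = cos φ₀ / cos φ.
Areal scale at 60.2°: h·k = 1.000 × 1.786 = 1.786.
Areal scale at 9.9°: h·k = 1.000 × 0.9012 = 0.9012.
Ratio = 1.786/0.9012 ≈ 1.98.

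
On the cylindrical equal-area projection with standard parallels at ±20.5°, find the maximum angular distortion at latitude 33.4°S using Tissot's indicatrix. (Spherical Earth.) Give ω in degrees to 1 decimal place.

13.2°

Cylindrical equal-area (φ₀ = 20.5°): h = cos φ / cos 20.5° along meridians, k = cos 20.5° / cos φ along parallels; h·k = 1.
At 33.4°: h = 0.8913, k = 1.122; principal scales a = 1.122, b = 0.8913.
sin(ω/2) = (a − b)/(a + b) = 0.2307/2.013 = 0.1146, so ω = 2 arcsin(0.1146) ≈ 13.2°.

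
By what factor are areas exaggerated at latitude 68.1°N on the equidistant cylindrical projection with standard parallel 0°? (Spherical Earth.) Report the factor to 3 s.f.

In the plate carrée (x = Rλ, y = Rφ), meridians are true-scale (h = 1) and parallels are stretched by k = sec φ.
Areal scale = h·k = 1 × sec φ; at 68.1°, h = 1.000, k = 2.681, so h·k = 2.681.

2.68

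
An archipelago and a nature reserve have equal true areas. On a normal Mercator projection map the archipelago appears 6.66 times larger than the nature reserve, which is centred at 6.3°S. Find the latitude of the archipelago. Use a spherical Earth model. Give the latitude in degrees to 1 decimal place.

67.3°

Mercator areal scale is sec²φ, so apparent-area ratio = sec²φ₁ / sec²φ₂ = cos²φ₂ / cos²φ₁.
cos²φ₂ / cos²φ₁ = 6.66  ⇒  cos φ₁ = cos 6.3° / √6.66 = 0.9940/2.581 = 0.3852.
φ₁ = arccos(0.3852) ≈ 67.3°.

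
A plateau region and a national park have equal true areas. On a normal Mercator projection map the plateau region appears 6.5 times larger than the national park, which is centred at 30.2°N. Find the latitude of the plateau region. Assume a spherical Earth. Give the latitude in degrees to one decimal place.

70.2°

On Mercator, (apparent₁)/(apparent₂) = sec²φ₁ / sec²φ₂ when true areas are equal.
cos²φ₂ / cos²φ₁ = 6.5  ⇒  cos φ₁ = cos 30.2° / √6.5 = 0.8643/2.550 = 0.3390.
φ₁ = arccos(0.3390) ≈ 70.2°.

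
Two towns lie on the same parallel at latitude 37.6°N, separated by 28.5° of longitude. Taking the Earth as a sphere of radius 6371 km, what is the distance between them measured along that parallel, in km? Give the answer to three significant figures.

Arc length along a parallel = R cos φ · Δλ (with Δλ in radians).
= 6371 × cos 37.6° × (28.5° × π/180) = 6371 × 0.7923 × 0.4974 ≈ 2510 km.

2510 km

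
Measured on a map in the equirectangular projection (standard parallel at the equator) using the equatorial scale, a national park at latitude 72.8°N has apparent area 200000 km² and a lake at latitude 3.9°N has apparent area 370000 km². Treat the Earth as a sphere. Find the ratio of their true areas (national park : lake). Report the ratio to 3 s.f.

0.160

Plate carrée has h = 1 and k = sec φ, giving areal scale sec φ; true area = (apparent area) · cos φ.
True area of national park: 200000 × cos(72.8°) = 200000 × 0.2957 = 59140 km².
True area of lake: 370000 × cos(3.9°) = 370000 × 0.9977 = 369100 km².
Ratio = 59140 / 369100 ≈ 0.160.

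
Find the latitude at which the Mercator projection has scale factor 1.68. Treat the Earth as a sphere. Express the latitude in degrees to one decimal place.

53.5°

Mercator scale is k = sec φ = 1/cos φ.
1/cos φ = 1.68  ⇒  cos φ = 0.5952  ⇒  φ = arccos(0.5952) ≈ 53.5°.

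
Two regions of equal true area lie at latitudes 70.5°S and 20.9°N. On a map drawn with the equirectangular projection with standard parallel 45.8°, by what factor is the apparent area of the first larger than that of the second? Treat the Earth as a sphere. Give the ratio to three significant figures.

2.80

The equidistant cylindrical projection with φ₀ = 45.8° has h = 1 (meridians true) and k = cos φ₀ / cos φ along parallels.
Areal scale at 70.5°: h·k = 1.000 × 2.089 = 2.089.
Areal scale at 20.9°: h·k = 1.000 × 0.7463 = 0.7463.
Ratio = 2.089/0.7463 ≈ 2.80.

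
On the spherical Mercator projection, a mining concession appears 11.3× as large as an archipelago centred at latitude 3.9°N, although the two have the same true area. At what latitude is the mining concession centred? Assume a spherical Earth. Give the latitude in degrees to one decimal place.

72.7°

On Mercator, (apparent₁)/(apparent₂) = sec²φ₁ / sec²φ₂ when true areas are equal.
cos²φ₂ / cos²φ₁ = 11.3  ⇒  cos φ₁ = cos 3.9° / √11.3 = 0.9977/3.362 = 0.2968.
φ₁ = arccos(0.2968) ≈ 72.7°.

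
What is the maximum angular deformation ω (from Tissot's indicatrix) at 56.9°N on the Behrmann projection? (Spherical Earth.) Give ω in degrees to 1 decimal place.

The Behrmann projection is cylindrical equal-area with φ₀ = 30°. Cylindrical equal-area (φ₀ = 30°): h = cos φ / cos 30° along meridians, k = cos 30° / cos φ along parallels; h·k = 1.
At 56.9°: h = 0.6306, k = 1.586; principal scales a = 1.586, b = 0.6306.
sin(ω/2) = (a − b)/(a + b) = 0.9552/2.216 = 0.4310, so ω = 2 arcsin(0.4310) ≈ 51.1°.

51.1°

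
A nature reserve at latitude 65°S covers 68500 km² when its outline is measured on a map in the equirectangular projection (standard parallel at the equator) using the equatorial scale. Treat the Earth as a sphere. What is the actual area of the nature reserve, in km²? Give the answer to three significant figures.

Plate carrée maps x = Rλ, y = Rφ. The meridian scale is h = 1 and the parallel scale is k = 1/cos φ = sec φ.
Areal scale = h·k = 1 × sec φ; at 65°, h = 1.000, k = 2.366, so h·k = 2.366.
True area = apparent / (areal scale) = 68500 / 2.366 ≈ 28900 km².

28900 km²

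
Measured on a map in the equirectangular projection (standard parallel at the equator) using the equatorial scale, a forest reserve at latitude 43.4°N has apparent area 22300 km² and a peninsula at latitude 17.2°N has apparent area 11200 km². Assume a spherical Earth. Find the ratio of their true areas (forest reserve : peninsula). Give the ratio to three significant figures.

On the plate carrée, areal scale = h·k = 1 × sec φ, so true area = apparent × cos φ.
True area of forest reserve: 22300 × cos(43.4°) = 22300 × 0.7266 = 16200 km².
True area of peninsula: 11200 × cos(17.2°) = 11200 × 0.9553 = 10700 km².
Ratio = 16200 / 10700 ≈ 1.51.

1.51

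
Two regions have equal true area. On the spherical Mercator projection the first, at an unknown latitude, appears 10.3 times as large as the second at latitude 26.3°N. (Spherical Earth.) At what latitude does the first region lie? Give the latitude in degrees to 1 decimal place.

On Mercator, (apparent₁)/(apparent₂) = sec²φ₁ / sec²φ₂ when true areas are equal.
cos²φ₂ / cos²φ₁ = 10.3  ⇒  cos φ₁ = cos 26.3° / √10.3 = 0.8965/3.209 = 0.2793.
φ₁ = arccos(0.2793) ≈ 73.8°.

73.8°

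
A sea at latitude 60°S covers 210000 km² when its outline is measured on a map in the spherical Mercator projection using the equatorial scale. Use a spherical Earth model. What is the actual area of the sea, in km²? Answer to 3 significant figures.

For Mercator, h = k = sec φ (a conformal cylindrical projection has a single point scale, 1/cos φ).
Areal scale = k² = sec²φ = 1/cos²(60°) = 1/0.5000² = 4.000.
True area = apparent / (areal scale) = 210000 / 4.000 ≈ 52500 km².

52500 km²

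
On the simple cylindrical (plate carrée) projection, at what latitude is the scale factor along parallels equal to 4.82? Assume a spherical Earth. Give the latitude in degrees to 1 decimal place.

78.0°

Plate carrée: h = 1, k = sec φ along parallels.
sec φ = 4.82  ⇒  cos φ = 0.2075  ⇒  φ ≈ 78.0°.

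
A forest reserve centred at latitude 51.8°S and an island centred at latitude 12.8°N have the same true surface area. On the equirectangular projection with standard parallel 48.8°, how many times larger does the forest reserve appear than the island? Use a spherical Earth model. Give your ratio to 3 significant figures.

With standard parallel φ₀ = 48.8°, the equirectangular projection gives x = Rλ cos φ₀, y = Rφ, so h = 1 and k = cos 48.8° / cos φ.
Areal scale at 51.8°: h·k = 1.000 × 1.065 = 1.065.
Areal scale at 12.8°: h·k = 1.000 × 0.6755 = 0.6755.
Ratio = 1.065/0.6755 ≈ 1.58.

1.58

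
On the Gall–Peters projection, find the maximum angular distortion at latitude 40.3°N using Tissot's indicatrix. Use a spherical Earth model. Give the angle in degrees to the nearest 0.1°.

8.7°

The Gall–Peters projection is cylindrical equal-area with φ₀ = 45°. For cylindrical equal-area with standard parallel φ₀, h = cos φ / cos φ₀ and k = cos φ₀ / cos φ, so h·k = 1.
At 40.3°: h = 1.079, k = 0.9271; principal scales a = 1.079, b = 0.9271.
sin(ω/2) = (a − b)/(a + b) = 0.1514/2.006 = 0.07550, so ω = 2 arcsin(0.07550) ≈ 8.7°.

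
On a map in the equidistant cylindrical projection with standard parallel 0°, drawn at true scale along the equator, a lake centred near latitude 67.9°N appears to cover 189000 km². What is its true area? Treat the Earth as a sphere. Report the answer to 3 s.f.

71100 km²

For the equirectangular projection with φ₀ = 0 (plate carrée), h = 1 along meridians and k = sec φ along parallels.
Areal scale = h·k = 1 × sec φ; at 67.9°, h = 1.000, k = 2.658, so h·k = 2.658.
True area = apparent / (areal scale) = 189000 / 2.658 ≈ 71100 km².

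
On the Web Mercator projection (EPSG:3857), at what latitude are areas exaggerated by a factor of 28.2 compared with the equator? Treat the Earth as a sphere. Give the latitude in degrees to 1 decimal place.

79.1°

Mercator areal scale is sec²φ.
sec²φ = 28.2  ⇒  cos²φ = 0.03546  ⇒  cos φ = 0.1883.
φ = arccos(0.1883) ≈ 79.1°.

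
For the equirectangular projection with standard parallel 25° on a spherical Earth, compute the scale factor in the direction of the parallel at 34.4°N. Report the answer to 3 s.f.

The equidistant cylindrical projection with φ₀ = 25° has h = 1 (meridians true) and k = cos φ₀ / cos φ along parallels.
k = cos 25° / cos 34.4° = 0.9063/0.8251 = 1.098.

1.10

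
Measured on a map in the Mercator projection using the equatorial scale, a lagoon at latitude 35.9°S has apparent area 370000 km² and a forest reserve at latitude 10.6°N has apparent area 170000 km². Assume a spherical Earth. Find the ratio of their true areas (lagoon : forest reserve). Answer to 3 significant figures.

Mercator's areal exaggeration is sec²φ; hence true area = (apparent area) · cos²φ.
True area of lagoon: 370000 × cos²(35.9°) = 370000 × 0.6562 = 242800 km².
True area of forest reserve: 170000 × cos²(10.6°) = 170000 × 0.9662 = 164200 km².
Ratio = 242800 / 164200 ≈ 1.48.

1.48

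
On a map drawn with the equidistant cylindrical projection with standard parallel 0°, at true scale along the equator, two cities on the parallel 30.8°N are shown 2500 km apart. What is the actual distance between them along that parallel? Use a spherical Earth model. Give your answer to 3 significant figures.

2150 km

For the equirectangular projection with φ₀ = 0 (plate carrée), h = 1 along meridians and k = sec φ along parallels.
Along the parallel at 30.8°, map distances are exaggerated by k = sec 30.8° = 1.164.
True distance = 2500 / 1.164 = 2500 × cos 30.8° ≈ 2150 km.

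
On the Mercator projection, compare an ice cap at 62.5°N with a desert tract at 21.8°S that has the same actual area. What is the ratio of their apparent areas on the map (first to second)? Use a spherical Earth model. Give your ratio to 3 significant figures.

Mercator areal scale is sec²φ.
At 62.5°: sec²(62.5°) = 1/0.4617² = 4.690.
At 21.8°: sec²(21.8°) = 1/0.9285² = 1.160.
Ratio = 4.690/1.160 = cos²(21.8°)/cos²(62.5°) ≈ 4.04.

4.04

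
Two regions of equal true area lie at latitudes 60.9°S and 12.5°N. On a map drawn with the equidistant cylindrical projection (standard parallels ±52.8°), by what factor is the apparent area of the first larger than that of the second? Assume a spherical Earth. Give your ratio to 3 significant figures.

With standard parallel φ₀ = 52.8°, the equirectangular projection gives x = Rλ cos φ₀, y = Rφ, so h = 1 and k = cos 52.8° / cos φ.
Areal scale at 60.9°: h·k = 1.000 × 1.243 = 1.243.
Areal scale at 12.5°: h·k = 1.000 × 0.6193 = 0.6193.
Ratio = 1.243/0.6193 ≈ 2.01.

2.01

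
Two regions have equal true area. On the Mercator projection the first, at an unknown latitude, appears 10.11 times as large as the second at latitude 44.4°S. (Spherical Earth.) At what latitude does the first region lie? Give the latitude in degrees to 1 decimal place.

Mercator areal scale is sec²φ, so apparent-area ratio = sec²φ₁ / sec²φ₂ = cos²φ₂ / cos²φ₁.
cos²φ₂ / cos²φ₁ = 10.11  ⇒  cos φ₁ = cos 44.4° / √10.11 = 0.7145/3.180 = 0.2247.
φ₁ = arccos(0.2247) ≈ 77.0°.

77.0°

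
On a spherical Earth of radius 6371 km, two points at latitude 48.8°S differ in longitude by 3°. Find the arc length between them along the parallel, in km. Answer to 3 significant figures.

Arc length along a parallel = R cos φ · Δλ (with Δλ in radians).
= 6371 × cos 48.8° × (3° × π/180) = 6371 × 0.6587 × 0.05236 ≈ 220 km.

220 km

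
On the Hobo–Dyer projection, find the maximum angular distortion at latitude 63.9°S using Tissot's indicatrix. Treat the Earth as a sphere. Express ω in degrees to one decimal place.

64.0°

Hobo–Dyer is a cylindrical equal-area projection with standard parallels at ±37.5°. Cylindrical equal-area (φ₀ = 37.5°): h = cos φ / cos 37.5° along meridians, k = cos 37.5° / cos φ along parallels; h·k = 1.
At 63.9°: h = 0.5545, k = 1.803; principal scales a = 1.803, b = 0.5545.
sin(ω/2) = (a − b)/(a + b) = 1.249/2.358 = 0.5296, so ω = 2 arcsin(0.5296) ≈ 64.0°.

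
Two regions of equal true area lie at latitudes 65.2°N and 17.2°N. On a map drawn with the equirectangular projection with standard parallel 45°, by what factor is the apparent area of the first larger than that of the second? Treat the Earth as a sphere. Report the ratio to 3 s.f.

With standard parallel φ₀ = 45°, the equirectangular projection gives x = Rλ cos φ₀, y = Rφ, so h = 1 and k = cos 45° / cos φ.
Areal scale at 65.2°: h·k = 1.000 × 1.686 = 1.686.
Areal scale at 17.2°: h·k = 1.000 × 0.7402 = 0.7402.
Ratio = 1.686/0.7402 ≈ 2.28.

2.28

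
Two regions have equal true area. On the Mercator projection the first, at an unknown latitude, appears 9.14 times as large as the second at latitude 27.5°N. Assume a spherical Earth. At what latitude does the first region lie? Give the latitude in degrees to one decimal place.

72.9°

On Mercator, (apparent₁)/(apparent₂) = sec²φ₁ / sec²φ₂ when true areas are equal.
cos²φ₂ / cos²φ₁ = 9.14  ⇒  cos φ₁ = cos 27.5° / √9.14 = 0.8870/3.023 = 0.2934.
φ₁ = arccos(0.2934) ≈ 72.9°.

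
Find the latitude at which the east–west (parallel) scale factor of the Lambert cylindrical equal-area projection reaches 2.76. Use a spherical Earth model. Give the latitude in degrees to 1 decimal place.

68.8°

The Lambert cylindrical equal-area projection is the cylindrical equal-area projection with its standard parallel at the equator (φ₀ = 0). For cylindrical equal-area with standard parallel φ₀, h = cos φ / cos φ₀ and k = cos φ₀ / cos φ, so h·k = 1.
k = cos φ₀ / cos φ = 2.76  ⇒  cos φ = cos 0° / 2.76 = 0.3623.
φ = arccos(0.3623) ≈ 68.8°.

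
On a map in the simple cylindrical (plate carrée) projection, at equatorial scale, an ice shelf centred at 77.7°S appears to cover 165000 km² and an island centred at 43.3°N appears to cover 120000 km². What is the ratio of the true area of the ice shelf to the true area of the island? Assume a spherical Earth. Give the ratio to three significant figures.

0.402

Plate carrée has h = 1 and k = sec φ, giving areal scale sec φ; true area = (apparent area) · cos φ.
True area of ice shelf: 165000 × cos(77.7°) = 165000 × 0.2130 = 35150 km².
True area of island: 120000 × cos(43.3°) = 120000 × 0.7278 = 87330 km².
Ratio = 35150 / 87330 ≈ 0.402.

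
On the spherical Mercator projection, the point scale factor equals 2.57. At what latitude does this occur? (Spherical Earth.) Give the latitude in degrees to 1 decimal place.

67.1°

Mercator scale is k = sec φ = 1/cos φ.
1/cos φ = 2.57  ⇒  cos φ = 0.3891  ⇒  φ = arccos(0.3891) ≈ 67.1°.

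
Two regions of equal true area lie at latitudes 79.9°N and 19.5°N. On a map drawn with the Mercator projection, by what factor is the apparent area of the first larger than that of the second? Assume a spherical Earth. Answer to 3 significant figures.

Mercator areal scale is sec²φ.
At 79.9°: sec²(79.9°) = 1/0.1754² = 32.52.
At 19.5°: sec²(19.5°) = 1/0.9426² = 1.125.
Ratio = 32.52/1.125 = cos²(19.5°)/cos²(79.9°) ≈ 28.9.

28.9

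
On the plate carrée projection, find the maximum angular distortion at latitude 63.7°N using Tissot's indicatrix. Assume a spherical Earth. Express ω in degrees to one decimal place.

45.4°

In the plate carrée (x = Rλ, y = Rφ), meridians are true-scale (h = 1) and parallels are stretched by k = sec φ.
At 63.7°: h = 1.000, k = 2.257; principal scales a = 2.257, b = 1.000.
sin(ω/2) = (a − b)/(a + b) = 1.257/3.257 = 0.3859, so ω = 2 arcsin(0.3859) ≈ 45.4°.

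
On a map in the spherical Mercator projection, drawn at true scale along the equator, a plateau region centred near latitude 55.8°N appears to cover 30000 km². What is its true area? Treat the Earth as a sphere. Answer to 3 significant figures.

9480 km²

Mercator is conformal, so the point scale is isotropic: h = k = sec φ = 1/cos φ.
Areal scale = k² = sec²φ = 1/cos²(55.8°) = 1/0.5621² = 3.165.
True area = apparent / (areal scale) = 30000 / 3.165 ≈ 9480 km².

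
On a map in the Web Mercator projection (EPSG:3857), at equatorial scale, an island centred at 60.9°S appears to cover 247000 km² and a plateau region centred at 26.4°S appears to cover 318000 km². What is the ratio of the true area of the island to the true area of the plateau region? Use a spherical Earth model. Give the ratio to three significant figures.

0.229

Since Mercator area scale is 1/cos²φ, the true area equals the apparent area multiplied by cos²φ.
True area of island: 247000 × cos²(60.9°) = 247000 × 0.2365 = 58420 km².
True area of plateau region: 318000 × cos²(26.4°) = 318000 × 0.8023 = 255100 km².
Ratio = 58420 / 255100 ≈ 0.229.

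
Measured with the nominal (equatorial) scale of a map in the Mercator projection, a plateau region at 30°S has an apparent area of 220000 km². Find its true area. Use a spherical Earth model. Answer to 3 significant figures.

165000 km²

For Mercator, h = k = sec φ (a conformal cylindrical projection has a single point scale, 1/cos φ).
Areal scale = k² = sec²φ = 1/cos²(30°) = 1/0.8660² = 1.333.
True area = apparent / (areal scale) = 220000 / 1.333 ≈ 165000 km².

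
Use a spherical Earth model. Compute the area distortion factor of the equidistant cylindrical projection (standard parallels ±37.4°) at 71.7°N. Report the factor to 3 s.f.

With standard parallel φ₀ = 37.4°, the equirectangular projection gives x = Rλ cos φ₀, y = Rφ, so h = 1 and k = cos 37.4° / cos φ.
Areal scale = h·k = 1 × cos φ₀ / cos φ; at 71.7°, h = 1.000, k = 2.530, so h·k = 2.530.

2.53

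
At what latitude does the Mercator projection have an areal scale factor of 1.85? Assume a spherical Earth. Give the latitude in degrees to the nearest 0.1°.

Mercator areal scale is sec²φ.
sec²φ = 1.85  ⇒  cos²φ = 0.5405  ⇒  cos φ = 0.7352.
φ = arccos(0.7352) ≈ 42.7°.

42.7°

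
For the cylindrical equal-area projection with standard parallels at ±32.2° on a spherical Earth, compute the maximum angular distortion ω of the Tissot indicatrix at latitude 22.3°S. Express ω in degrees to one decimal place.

A cylindrical equal-area projection with standard parallel φ₀ has meridian scale h = cos φ / cos φ₀ and parallel scale k = cos φ₀ / cos φ (so areas are preserved, h·k = 1).
At 22.3°: h = 1.093, k = 0.9146; principal scales a = 1.093, b = 0.9146.
sin(ω/2) = (a − b)/(a + b) = 0.1788/2.008 = 0.08904, so ω = 2 arcsin(0.08904) ≈ 10.2°.

10.2°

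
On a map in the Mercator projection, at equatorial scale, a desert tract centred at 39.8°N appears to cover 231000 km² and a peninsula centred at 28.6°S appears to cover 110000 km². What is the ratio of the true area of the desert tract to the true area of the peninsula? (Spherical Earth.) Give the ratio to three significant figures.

On Mercator the areal scale is sec²φ, so true area = apparent × cos²φ.
True area of desert tract: 231000 × cos²(39.8°) = 231000 × 0.5903 = 136300 km².
True area of peninsula: 110000 × cos²(28.6°) = 110000 × 0.7709 = 84790 km².
Ratio = 136300 / 84790 ≈ 1.61.

1.61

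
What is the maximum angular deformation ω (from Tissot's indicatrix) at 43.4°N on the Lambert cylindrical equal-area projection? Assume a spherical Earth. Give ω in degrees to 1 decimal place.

The Lambert cylindrical equal-area projection is the cylindrical equal-area projection with its standard parallel at the equator (φ₀ = 0). Cylindrical equal-area (φ₀ = 0°): h = cos φ / cos 0° along meridians, k = cos 0° / cos φ along parallels; h·k = 1.
At 43.4°: h = 0.7266, k = 1.376; principal scales a = 1.376, b = 0.7266.
sin(ω/2) = (a − b)/(a + b) = 0.6497/2.103 = 0.3090, so ω = 2 arcsin(0.3090) ≈ 36.0°.

36.0°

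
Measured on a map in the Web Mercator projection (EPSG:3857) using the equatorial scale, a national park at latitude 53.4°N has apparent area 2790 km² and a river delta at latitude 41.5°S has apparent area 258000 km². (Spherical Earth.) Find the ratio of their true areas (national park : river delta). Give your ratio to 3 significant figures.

0.00685

On Mercator the areal scale is sec²φ, so true area = apparent × cos²φ.
True area of national park: 2790 × cos²(53.4°) = 2790 × 0.3555 = 991.8 km².
True area of river delta: 258000 × cos²(41.5°) = 258000 × 0.5609 = 144700 km².
Ratio = 991.8 / 144700 ≈ 0.00685.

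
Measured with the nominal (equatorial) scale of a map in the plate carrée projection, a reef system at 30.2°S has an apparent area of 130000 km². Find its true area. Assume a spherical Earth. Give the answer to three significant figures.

In the plate carrée (x = Rλ, y = Rφ), meridians are true-scale (h = 1) and parallels are stretched by k = sec φ.
Areal scale = h·k = 1 × sec φ; at 30.2°, h = 1.000, k = 1.157, so h·k = 1.157.
True area = apparent / (areal scale) = 130000 / 1.157 ≈ 112000 km².

112000 km²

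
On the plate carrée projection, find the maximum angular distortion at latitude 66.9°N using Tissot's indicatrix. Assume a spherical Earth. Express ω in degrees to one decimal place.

Plate carrée maps x = Rλ, y = Rφ. The meridian scale is h = 1 and the parallel scale is k = 1/cos φ = sec φ.
At 66.9°: h = 1.000, k = 2.549; principal scales a = 2.549, b = 1.000.
sin(ω/2) = (a − b)/(a + b) = 1.549/3.549 = 0.4364, so ω = 2 arcsin(0.4364) ≈ 51.8°.

51.8°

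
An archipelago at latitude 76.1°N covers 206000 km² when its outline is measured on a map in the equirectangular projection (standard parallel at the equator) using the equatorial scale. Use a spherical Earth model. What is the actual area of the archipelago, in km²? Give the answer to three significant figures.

Plate carrée maps x = Rλ, y = Rφ. The meridian scale is h = 1 and the parallel scale is k = 1/cos φ = sec φ.
Areal scale = h·k = 1 × sec φ; at 76.1°, h = 1.000, k = 4.163, so h·k = 4.163.
True area = apparent / (areal scale) = 206000 / 4.163 ≈ 49500 km².

49500 km²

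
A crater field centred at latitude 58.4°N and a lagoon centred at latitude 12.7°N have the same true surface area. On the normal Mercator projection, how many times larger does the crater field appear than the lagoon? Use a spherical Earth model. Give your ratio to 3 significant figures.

On Mercator, area is exaggerated by sec²φ = 1/cos²φ.
At 58.4°: sec²(58.4°) = 1/0.5240² = 3.642.
At 12.7°: sec²(12.7°) = 1/0.9755² = 1.051.
Ratio = 3.642/1.051 = cos²(12.7°)/cos²(58.4°) ≈ 3.47.

3.47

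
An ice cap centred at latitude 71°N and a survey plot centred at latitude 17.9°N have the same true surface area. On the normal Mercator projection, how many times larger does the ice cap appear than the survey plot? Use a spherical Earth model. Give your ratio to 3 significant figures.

8.54

On Mercator, area is exaggerated by sec²φ = 1/cos²φ.
At 71°: sec²(71°) = 1/0.3256² = 9.434.
At 17.9°: sec²(17.9°) = 1/0.9516² = 1.104.
Ratio = 9.434/1.104 = cos²(17.9°)/cos²(71°) ≈ 8.54.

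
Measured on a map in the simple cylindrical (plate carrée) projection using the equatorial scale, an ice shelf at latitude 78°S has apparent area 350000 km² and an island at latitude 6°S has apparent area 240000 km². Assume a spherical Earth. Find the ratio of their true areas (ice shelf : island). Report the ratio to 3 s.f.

On the plate carrée, areal scale = h·k = 1 × sec φ, so true area = apparent × cos φ.
True area of ice shelf: 350000 × cos(78°) = 350000 × 0.2079 = 72770 km².
True area of island: 240000 × cos(6°) = 240000 × 0.9945 = 238700 km².
Ratio = 72770 / 238700 ≈ 0.305.

0.305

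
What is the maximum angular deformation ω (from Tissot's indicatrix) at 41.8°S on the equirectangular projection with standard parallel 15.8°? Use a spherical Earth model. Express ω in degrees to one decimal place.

The equidistant cylindrical projection with φ₀ = 15.8° has h = 1 (meridians true) and k = cos φ₀ / cos φ along parallels.
At 41.8°: h = 1.000, k = 1.291; principal scales a = 1.291, b = 1.000.
sin(ω/2) = (a − b)/(a + b) = 0.2907/2.291 = 0.1269, so ω = 2 arcsin(0.1269) ≈ 14.6°.

14.6°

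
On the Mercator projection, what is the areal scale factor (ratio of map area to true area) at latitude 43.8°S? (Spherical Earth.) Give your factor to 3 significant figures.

1.92

The Mercator projection is conformal; its linear scale factor is the same in every direction and equals sec φ = 1/cos φ.
Areal scale = k² = sec²φ = 1/cos²(43.8°) = 1/0.7218² = 1.920.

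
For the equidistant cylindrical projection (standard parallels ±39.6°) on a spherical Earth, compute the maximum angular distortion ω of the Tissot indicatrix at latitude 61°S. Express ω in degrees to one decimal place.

With standard parallel φ₀ = 39.6°, the equirectangular projection gives x = Rλ cos φ₀, y = Rφ, so h = 1 and k = cos 39.6° / cos φ.
At 61°: h = 1.000, k = 1.589; principal scales a = 1.589, b = 1.000.
sin(ω/2) = (a − b)/(a + b) = 0.5893/2.589 = 0.2276, so ω = 2 arcsin(0.2276) ≈ 26.3°.

26.3°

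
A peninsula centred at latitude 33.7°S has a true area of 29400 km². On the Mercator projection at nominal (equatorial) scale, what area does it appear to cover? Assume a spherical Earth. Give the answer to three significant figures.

Mercator is conformal, so the point scale is isotropic: h = k = sec φ = 1/cos φ.
Areal scale = k² = sec²φ = 1/cos²(33.7°) = 1/0.8320² = 1.445.
Apparent area = 29400 × 1.445 ≈ 42500 km².

42500 km²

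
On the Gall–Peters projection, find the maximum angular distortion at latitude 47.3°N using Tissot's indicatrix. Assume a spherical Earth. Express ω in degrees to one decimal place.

Gall–Peters is a cylindrical equal-area projection with standard parallels at ±45°. Cylindrical equal-area (φ₀ = 45°): h = cos φ / cos 45° along meridians, k = cos 45° / cos φ along parallels; h·k = 1.
At 47.3°: h = 0.9591, k = 1.043; principal scales a = 1.043, b = 0.9591.
sin(ω/2) = (a − b)/(a + b) = 0.08362/2.002 = 0.04177, so ω = 2 arcsin(0.04177) ≈ 4.8°.

4.8°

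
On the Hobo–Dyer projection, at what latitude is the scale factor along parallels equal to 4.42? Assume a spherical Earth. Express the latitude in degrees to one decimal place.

79.7°

Hobo–Dyer is a cylindrical equal-area projection with standard parallels at ±37.5°. Cylindrical equal-area (φ₀ = 37.5°): h = cos φ / cos 37.5° along meridians, k = cos 37.5° / cos φ along parallels; h·k = 1.
k = cos φ₀ / cos φ = 4.42  ⇒  cos φ = cos 37.5° / 4.42 = 0.1795.
φ = arccos(0.1795) ≈ 79.7°.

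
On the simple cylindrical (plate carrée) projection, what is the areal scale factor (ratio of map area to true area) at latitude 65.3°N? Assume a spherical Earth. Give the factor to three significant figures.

2.39

Plate carrée maps x = Rλ, y = Rφ. The meridian scale is h = 1 and the parallel scale is k = 1/cos φ = sec φ.
Areal scale = h·k = 1 × sec φ; at 65.3°, h = 1.000, k = 2.393, so h·k = 2.393.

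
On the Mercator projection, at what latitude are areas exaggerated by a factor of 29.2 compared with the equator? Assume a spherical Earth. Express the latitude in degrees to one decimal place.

Mercator areal scale is sec²φ.
sec²φ = 29.2  ⇒  cos²φ = 0.03425  ⇒  cos φ = 0.1851.
φ = arccos(0.1851) ≈ 79.3°.

79.3°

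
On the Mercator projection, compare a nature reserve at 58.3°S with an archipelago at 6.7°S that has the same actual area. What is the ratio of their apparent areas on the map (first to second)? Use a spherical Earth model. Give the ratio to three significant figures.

On Mercator, area is exaggerated by sec²φ = 1/cos²φ.
At 58.3°: sec²(58.3°) = 1/0.5255² = 3.622.
At 6.7°: sec²(6.7°) = 1/0.9932² = 1.014.
Ratio = 3.622/1.014 = cos²(6.7°)/cos²(58.3°) ≈ 3.57.

3.57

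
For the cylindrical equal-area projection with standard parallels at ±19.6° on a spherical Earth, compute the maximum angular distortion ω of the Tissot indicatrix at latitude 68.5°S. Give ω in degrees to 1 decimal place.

95.0°

Cylindrical equal-area (φ₀ = 19.6°): h = cos φ / cos 19.6° along meridians, k = cos 19.6° / cos φ along parallels; h·k = 1.
At 68.5°: h = 0.3890, k = 2.570; principal scales a = 2.570, b = 0.3890.
sin(ω/2) = (a − b)/(a + b) = 2.181/2.959 = 0.7371, so ω = 2 arcsin(0.7371) ≈ 95.0°.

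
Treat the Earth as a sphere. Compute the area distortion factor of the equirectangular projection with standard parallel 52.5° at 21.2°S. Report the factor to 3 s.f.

With standard parallel φ₀ = 52.5°, the equirectangular projection gives x = Rλ cos φ₀, y = Rφ, so h = 1 and k = cos 52.5° / cos φ.
Areal scale = h·k = 1 × cos φ₀ / cos φ; at 21.2°, h = 1.000, k = 0.6530, so h·k = 0.6530.

0.653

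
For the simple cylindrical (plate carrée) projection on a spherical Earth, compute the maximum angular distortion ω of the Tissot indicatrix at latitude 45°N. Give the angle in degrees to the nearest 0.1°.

19.8°

Plate carrée maps x = Rλ, y = Rφ. The meridian scale is h = 1 and the parallel scale is k = 1/cos φ = sec φ.
At 45°: h = 1.000, k = 1.414; principal scales a = 1.414, b = 1.000.
sin(ω/2) = (a − b)/(a + b) = 0.4142/2.414 = 0.1716, so ω = 2 arcsin(0.1716) ≈ 19.8°.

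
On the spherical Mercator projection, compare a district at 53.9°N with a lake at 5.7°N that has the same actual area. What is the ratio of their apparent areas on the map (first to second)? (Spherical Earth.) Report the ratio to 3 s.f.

2.85

Mercator is conformal with k = sec φ, so areal scale = k² = sec²φ.
At 53.9°: sec²(53.9°) = 1/0.5892² = 2.881.
At 5.7°: sec²(5.7°) = 1/0.9951² = 1.010.
Ratio = 2.881/1.010 = cos²(5.7°)/cos²(53.9°) ≈ 2.85.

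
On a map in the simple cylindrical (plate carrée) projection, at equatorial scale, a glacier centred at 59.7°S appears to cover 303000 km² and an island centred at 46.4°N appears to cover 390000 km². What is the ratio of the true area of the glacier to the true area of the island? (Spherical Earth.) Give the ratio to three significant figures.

0.568

Plate carrée has h = 1 and k = sec φ, giving areal scale sec φ; true area = (apparent area) · cos φ.
True area of glacier: 303000 × cos(59.7°) = 303000 × 0.5045 = 152900 km².
True area of island: 390000 × cos(46.4°) = 390000 × 0.6896 = 269000 km².
Ratio = 152900 / 269000 ≈ 0.568.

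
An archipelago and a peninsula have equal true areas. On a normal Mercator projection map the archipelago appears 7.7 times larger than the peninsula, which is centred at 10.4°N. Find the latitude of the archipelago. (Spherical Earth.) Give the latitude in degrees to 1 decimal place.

For equal true areas on Mercator, apparent areas scale as sec²φ, so the ratio is cos²φ₂ / cos²φ₁.
cos²φ₂ / cos²φ₁ = 7.7  ⇒  cos φ₁ = cos 10.4° / √7.7 = 0.9836/2.775 = 0.3545.
φ₁ = arccos(0.3545) ≈ 69.2°.

69.2°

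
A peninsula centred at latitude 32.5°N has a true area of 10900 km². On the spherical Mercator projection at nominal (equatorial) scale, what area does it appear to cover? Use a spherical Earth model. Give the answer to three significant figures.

15300 km²

Mercator is conformal, so the point scale is isotropic: h = k = sec φ = 1/cos φ.
Areal scale = k² = sec²φ = 1/cos²(32.5°) = 1/0.8434² = 1.406.
Apparent area = 10900 × 1.406 ≈ 15300 km².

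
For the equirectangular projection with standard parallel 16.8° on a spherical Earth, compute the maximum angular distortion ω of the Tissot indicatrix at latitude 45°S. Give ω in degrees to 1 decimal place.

The equidistant cylindrical projection with φ₀ = 16.8° has h = 1 (meridians true) and k = cos φ₀ / cos φ along parallels.
At 45°: h = 1.000, k = 1.354; principal scales a = 1.354, b = 1.000.
sin(ω/2) = (a − b)/(a + b) = 0.3539/2.354 = 0.1503, so ω = 2 arcsin(0.1503) ≈ 17.3°.

17.3°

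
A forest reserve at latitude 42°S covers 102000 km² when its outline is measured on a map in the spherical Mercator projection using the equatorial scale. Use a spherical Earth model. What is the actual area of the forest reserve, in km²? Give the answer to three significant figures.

56300 km²

For Mercator, h = k = sec φ (a conformal cylindrical projection has a single point scale, 1/cos φ).
Areal scale = k² = sec²φ = 1/cos²(42°) = 1/0.7431² = 1.811.
True area = apparent / (areal scale) = 102000 / 1.811 ≈ 56300 km².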